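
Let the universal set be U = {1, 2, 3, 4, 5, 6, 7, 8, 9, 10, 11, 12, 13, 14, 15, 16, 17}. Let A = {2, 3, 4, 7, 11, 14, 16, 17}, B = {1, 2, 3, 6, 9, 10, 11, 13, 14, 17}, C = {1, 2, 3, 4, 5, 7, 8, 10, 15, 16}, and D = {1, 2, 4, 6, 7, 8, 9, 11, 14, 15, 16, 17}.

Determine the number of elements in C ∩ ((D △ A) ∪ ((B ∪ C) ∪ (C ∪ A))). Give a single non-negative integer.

10

D △ A = {1, 3, 6, 8, 9, 15}
B ∪ C = {1, 2, 3, 4, 5, 6, 7, 8, 9, 10, 11, 13, 14, 15, 16, 17}
C ∪ A = {1, 2, 3, 4, 5, 7, 8, 10, 11, 14, 15, 16, 17}
(B ∪ C) ∪ (C ∪ A) = {1, 2, 3, 4, 5, 6, 7, 8, 9, 10, 11, 13, 14, 15, 16, 17}
(D △ A) ∪ ((B ∪ C) ∪ (C ∪ A)) = {1, 2, 3, 4, 5, 6, 7, 8, 9, 10, 11, 13, 14, 15, 16, 17}
C ∩ ((D △ A) ∪ ((B ∪ C) ∪ (C ∪ A))) = {1, 2, 3, 4, 5, 7, 8, 10, 15, 16}
|C ∩ ((D △ A) ∪ ((B ∪ C) ∪ (C ∪ A)))| = 10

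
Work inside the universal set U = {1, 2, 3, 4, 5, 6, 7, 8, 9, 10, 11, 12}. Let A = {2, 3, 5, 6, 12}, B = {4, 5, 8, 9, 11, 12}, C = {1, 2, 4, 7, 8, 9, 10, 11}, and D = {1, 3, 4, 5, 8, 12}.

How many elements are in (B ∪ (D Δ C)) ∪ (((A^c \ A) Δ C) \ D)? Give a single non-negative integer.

10

D Δ C = {2, 3, 5, 7, 9, 10, 11, 12}
B ∪ (D Δ C) = {2, 3, 4, 5, 7, 8, 9, 10, 11, 12}
A^c = {1, 4, 7, 8, 9, 10, 11}
A^c \ A = {1, 4, 7, 8, 9, 10, 11}
(A^c \ A) Δ C = {2}
((A^c \ A) Δ C) \ D = {2}
(B ∪ (D Δ C)) ∪ (((A^c \ A) Δ C) \ D) = {2, 3, 4, 5, 7, 8, 9, 10, 11, 12}
|(B ∪ (D Δ C)) ∪ (((A^c \ A) Δ C) \ D)| = 10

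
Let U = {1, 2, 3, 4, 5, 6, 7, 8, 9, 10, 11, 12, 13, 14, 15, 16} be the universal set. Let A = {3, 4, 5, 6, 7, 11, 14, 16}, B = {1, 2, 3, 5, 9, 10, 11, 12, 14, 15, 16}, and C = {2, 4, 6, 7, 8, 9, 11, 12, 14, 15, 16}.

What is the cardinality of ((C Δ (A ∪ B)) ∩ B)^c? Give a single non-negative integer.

12

A ∪ B = {1, 2, 3, 4, 5, 6, 7, 9, 10, 11, 12, 14, 15, 16}
C Δ (A ∪ B) = {1, 3, 5, 8, 10}
(C Δ (A ∪ B)) ∩ B = {1, 3, 5, 10}
((C Δ (A ∪ B)) ∩ B)^c = {2, 4, 6, 7, 8, 9, 11, 12, 13, 14, 15, 16}
|((C Δ (A ∪ B)) ∩ B)^c| = 12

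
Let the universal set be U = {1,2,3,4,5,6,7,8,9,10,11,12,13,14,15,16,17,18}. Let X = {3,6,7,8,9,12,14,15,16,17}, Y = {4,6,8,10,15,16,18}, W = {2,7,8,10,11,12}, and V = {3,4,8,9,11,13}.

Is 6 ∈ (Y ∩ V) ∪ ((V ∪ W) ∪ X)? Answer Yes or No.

Yes

6 ∈ Y and 6 ∉ V, so 6 ∉ Y ∩ V
6 ∉ V and 6 ∉ W, so 6 ∉ V ∪ W
6 ∉ (V ∪ W) and 6 ∈ X, so 6 ∈ (V ∪ W) ∪ X
6 ∉ (Y ∩ V) and 6 ∈ ((V ∪ W) ∪ X), so 6 ∈ (Y ∩ V) ∪ ((V ∪ W) ∪ X)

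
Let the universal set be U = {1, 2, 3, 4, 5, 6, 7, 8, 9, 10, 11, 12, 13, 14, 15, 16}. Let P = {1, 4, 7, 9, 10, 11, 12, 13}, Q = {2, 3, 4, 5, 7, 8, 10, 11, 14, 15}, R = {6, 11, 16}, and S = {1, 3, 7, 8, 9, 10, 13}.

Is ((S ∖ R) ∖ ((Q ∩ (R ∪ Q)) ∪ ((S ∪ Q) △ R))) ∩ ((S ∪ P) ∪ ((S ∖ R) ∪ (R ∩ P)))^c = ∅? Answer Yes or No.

Yes

S ∖ R = {1, 3, 7, 8, 9, 10, 13}
R ∪ Q = {2, 3, 4, 5, 6, 7, 8, 10, 11, 14, 15, 16}
Q ∩ (R ∪ Q) = {2, 3, 4, 5, 7, 8, 10, 11, 14, 15}
S ∪ Q = {1, 2, 3, 4, 5, 7, 8, 9, 10, 11, 13, 14, 15}
(S ∪ Q) △ R = {1, 2, 3, 4, 5, 6, 7, 8, 9, 10, 13, 14, 15, 16}
(Q ∩ (R ∪ Q)) ∪ ((S ∪ Q) △ R) = {1, 2, 3, 4, 5, 6, 7, 8, 9, 10, 11, 13, 14, 15, 16}
(S ∖ R) ∖ ((Q ∩ (R ∪ Q)) ∪ ((S ∪ Q) △ R)) = {}
S ∪ P = {1, 3, 4, 7, 8, 9, 10, 11, 12, 13}
R ∩ P = {11}
(S ∖ R) ∪ (R ∩ P) = {1, 3, 7, 8, 9, 10, 11, 13}
(S ∪ P) ∪ ((S ∖ R) ∪ (R ∩ P)) = {1, 3, 4, 7, 8, 9, 10, 11, 12, 13}
((S ∪ P) ∪ ((S ∖ R) ∪ (R ∩ P)))^c = {2, 5, 6, 14, 15, 16}
{} and {2, 5, 6, 14, 15, 16} share no elements.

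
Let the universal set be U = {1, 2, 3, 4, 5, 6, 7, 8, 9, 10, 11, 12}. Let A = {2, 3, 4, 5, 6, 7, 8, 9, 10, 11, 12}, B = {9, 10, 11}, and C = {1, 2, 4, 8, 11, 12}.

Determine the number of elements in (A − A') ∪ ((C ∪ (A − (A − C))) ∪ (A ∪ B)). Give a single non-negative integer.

A' = {1}
A − A' = {2, 3, 4, 5, 6, 7, 8, 9, 10, 11, 12}
A − C = {3, 5, 6, 7, 9, 10}
A − (A − C) = {2, 4, 8, 11, 12}
C ∪ (A − (A − C)) = {1, 2, 4, 8, 11, 12}
A ∪ B = {2, 3, 4, 5, 6, 7, 8, 9, 10, 11, 12}
(C ∪ (A − (A − C))) ∪ (A ∪ B) = {1, 2, 3, 4, 5, 6, 7, 8, 9, 10, 11, 12}
(A − A') ∪ ((C ∪ (A − (A − C))) ∪ (A ∪ B)) = {1, 2, 3, 4, 5, 6, 7, 8, 9, 10, 11, 12}
|(A − A') ∪ ((C ∪ (A − (A − C))) ∪ (A ∪ B))| = 12

12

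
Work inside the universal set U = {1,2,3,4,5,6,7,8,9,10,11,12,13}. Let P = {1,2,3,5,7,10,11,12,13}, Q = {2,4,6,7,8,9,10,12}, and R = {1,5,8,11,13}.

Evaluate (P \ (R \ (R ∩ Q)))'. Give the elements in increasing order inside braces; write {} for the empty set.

{1,4,5,6,8,9,11,13}

R ∩ Q = {8}
R \ (R ∩ Q) = {1,5,11,13}
P \ (R \ (R ∩ Q)) = {2,3,7,10,12}
(P \ (R \ (R ∩ Q)))' = {1,4,5,6,8,9,11,13}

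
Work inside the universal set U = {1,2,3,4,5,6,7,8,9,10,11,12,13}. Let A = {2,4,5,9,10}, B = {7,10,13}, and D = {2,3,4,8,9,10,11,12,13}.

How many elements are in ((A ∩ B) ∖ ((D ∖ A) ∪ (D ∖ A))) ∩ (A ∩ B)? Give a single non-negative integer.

A ∩ B = {10}
D ∖ A = {3,8,11,12,13}
(D ∖ A) ∪ (D ∖ A) = {3,8,11,12,13}
(A ∩ B) ∖ ((D ∖ A) ∪ (D ∖ A)) = {10}
((A ∩ B) ∖ ((D ∖ A) ∪ (D ∖ A))) ∩ (A ∩ B) = {10}
|((A ∩ B) ∖ ((D ∖ A) ∪ (D ∖ A))) ∩ (A ∩ B)| = 1

1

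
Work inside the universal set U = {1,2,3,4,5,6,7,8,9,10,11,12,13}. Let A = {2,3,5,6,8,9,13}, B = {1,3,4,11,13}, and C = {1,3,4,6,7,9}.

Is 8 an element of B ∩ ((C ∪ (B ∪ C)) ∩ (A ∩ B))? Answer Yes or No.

No

8 ∉ B and 8 ∉ C, so 8 ∉ B ∪ C
8 ∉ C and 8 ∉ (B ∪ C), so 8 ∉ C ∪ (B ∪ C)
8 ∈ A and 8 ∉ B, so 8 ∉ A ∩ B
8 ∉ (C ∪ (B ∪ C)) and 8 ∉ (A ∩ B), so 8 ∉ (C ∪ (B ∪ C)) ∩ (A ∩ B)
8 ∉ B and 8 ∉ ((C ∪ (B ∪ C)) ∩ (A ∩ B)), so 8 ∉ B ∩ ((C ∪ (B ∪ C)) ∩ (A ∩ B))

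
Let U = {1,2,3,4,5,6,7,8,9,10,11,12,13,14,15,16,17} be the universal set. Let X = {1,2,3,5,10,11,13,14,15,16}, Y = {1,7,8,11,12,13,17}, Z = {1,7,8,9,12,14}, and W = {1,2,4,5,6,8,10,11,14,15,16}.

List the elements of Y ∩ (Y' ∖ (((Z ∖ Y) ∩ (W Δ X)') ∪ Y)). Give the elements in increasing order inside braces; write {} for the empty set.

{}

Y' = {2,3,4,5,6,9,10,14,15,16}
Z ∖ Y = {9,14}
W Δ X = {3,4,6,8,13}
(W Δ X)' = {1,2,5,7,9,10,11,12,14,15,16,17}
(Z ∖ Y) ∩ (W Δ X)' = {9,14}
((Z ∖ Y) ∩ (W Δ X)') ∪ Y = {1,7,8,9,11,12,13,14,17}
Y' ∖ (((Z ∖ Y) ∩ (W Δ X)') ∪ Y) = {2,3,4,5,6,10,15,16}
Y ∩ (Y' ∖ (((Z ∖ Y) ∩ (W Δ X)') ∪ Y)) = {}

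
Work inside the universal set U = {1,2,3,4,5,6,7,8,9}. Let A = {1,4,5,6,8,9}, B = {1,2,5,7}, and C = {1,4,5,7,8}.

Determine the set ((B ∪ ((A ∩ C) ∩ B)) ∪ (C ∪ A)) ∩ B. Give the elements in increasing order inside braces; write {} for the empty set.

A ∩ C = {1,4,5,8}
(A ∩ C) ∩ B = {1,5}
B ∪ ((A ∩ C) ∩ B) = {1,2,5,7}
C ∪ A = {1,4,5,6,7,8,9}
(B ∪ ((A ∩ C) ∩ B)) ∪ (C ∪ A) = {1,2,4,5,6,7,8,9}
((B ∪ ((A ∩ C) ∩ B)) ∪ (C ∪ A)) ∩ B = {1,2,5,7}

{1,2,5,7}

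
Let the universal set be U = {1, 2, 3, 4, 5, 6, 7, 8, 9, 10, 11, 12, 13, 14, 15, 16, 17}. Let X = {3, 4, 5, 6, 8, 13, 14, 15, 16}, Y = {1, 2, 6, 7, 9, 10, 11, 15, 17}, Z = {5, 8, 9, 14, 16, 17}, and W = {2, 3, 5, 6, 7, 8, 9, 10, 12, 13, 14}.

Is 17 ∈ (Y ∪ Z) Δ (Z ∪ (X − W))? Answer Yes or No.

17 ∈ Y and 17 ∈ Z, so 17 ∈ Y ∪ Z
17 ∉ X and 17 ∉ W, so 17 ∉ X − W
17 ∈ Z and 17 ∉ (X − W), so 17 ∈ Z ∪ (X − W)
17 ∈ (Y ∪ Z) and 17 ∈ (Z ∪ (X − W)), so 17 ∉ (Y ∪ Z) Δ (Z ∪ (X − W))

No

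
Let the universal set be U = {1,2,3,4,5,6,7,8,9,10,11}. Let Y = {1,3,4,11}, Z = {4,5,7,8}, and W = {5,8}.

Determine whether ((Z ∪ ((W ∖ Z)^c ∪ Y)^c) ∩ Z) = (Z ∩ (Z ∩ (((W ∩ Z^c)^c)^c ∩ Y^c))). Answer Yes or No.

W ∖ Z = {}
(W ∖ Z)^c = {1,2,3,4,5,6,7,8,9,10,11}
(W ∖ Z)^c ∪ Y = {1,2,3,4,5,6,7,8,9,10,11}
((W ∖ Z)^c ∪ Y)^c = {}
Z ∪ ((W ∖ Z)^c ∪ Y)^c = {4,5,7,8}
(Z ∪ ((W ∖ Z)^c ∪ Y)^c) ∩ Z = {4,5,7,8}
Z^c = {1,2,3,6,9,10,11}
W ∩ Z^c = {}
(W ∩ Z^c)^c = {1,2,3,4,5,6,7,8,9,10,11}
((W ∩ Z^c)^c)^c = {}
Y^c = {2,5,6,7,8,9,10}
((W ∩ Z^c)^c)^c ∩ Y^c = {}
Z ∩ (((W ∩ Z^c)^c)^c ∩ Y^c) = {}
Z ∩ (Z ∩ (((W ∩ Z^c)^c)^c ∩ Y^c)) = {}
4 ∈ (Z ∪ ((W ∖ Z)^c ∪ Y)^c) ∩ Z but 4 ∉ Z ∩ (Z ∩ (((W ∩ Z^c)^c)^c ∩ Y^c)), so they differ.

No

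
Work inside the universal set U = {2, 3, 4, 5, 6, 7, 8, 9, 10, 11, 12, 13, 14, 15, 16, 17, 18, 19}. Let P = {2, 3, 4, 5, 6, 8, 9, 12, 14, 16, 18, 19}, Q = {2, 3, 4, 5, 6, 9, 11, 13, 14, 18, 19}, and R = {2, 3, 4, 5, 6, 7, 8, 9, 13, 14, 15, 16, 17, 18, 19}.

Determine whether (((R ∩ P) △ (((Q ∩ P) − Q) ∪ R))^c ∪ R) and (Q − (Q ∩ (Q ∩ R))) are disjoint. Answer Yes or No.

No

R ∩ P = {2, 3, 4, 5, 6, 8, 9, 14, 16, 18, 19}
Q ∩ P = {2, 3, 4, 5, 6, 9, 14, 18, 19}
(Q ∩ P) − Q = {}
((Q ∩ P) − Q) ∪ R = {2, 3, 4, 5, 6, 7, 8, 9, 13, 14, 15, 16, 17, 18, 19}
(R ∩ P) △ (((Q ∩ P) − Q) ∪ R) = {7, 13, 15, 17}
((R ∩ P) △ (((Q ∩ P) − Q) ∪ R))^c = {2, 3, 4, 5, 6, 8, 9, 10, 11, 12, 14, 16, 18, 19}
((R ∩ P) △ (((Q ∩ P) − Q) ∪ R))^c ∪ R = {2, 3, 4, 5, 6, 7, 8, 9, 10, 11, 12, 13, 14, 15, 16, 17, 18, 19}
Q ∩ R = {2, 3, 4, 5, 6, 9, 13, 14, 18, 19}
Q ∩ (Q ∩ R) = {2, 3, 4, 5, 6, 9, 13, 14, 18, 19}
Q − (Q ∩ (Q ∩ R)) = {11}
11 lies in both, so they are not disjoint.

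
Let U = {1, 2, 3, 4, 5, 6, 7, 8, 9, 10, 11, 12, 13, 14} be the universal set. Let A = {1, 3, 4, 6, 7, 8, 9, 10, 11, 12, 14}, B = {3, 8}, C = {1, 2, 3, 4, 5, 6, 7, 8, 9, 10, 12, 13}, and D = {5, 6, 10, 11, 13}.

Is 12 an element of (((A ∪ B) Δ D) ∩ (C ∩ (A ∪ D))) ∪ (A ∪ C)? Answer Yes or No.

Yes

12 ∈ A and 12 ∉ B, so 12 ∈ A ∪ B
12 ∈ (A ∪ B) and 12 ∉ D, so 12 ∈ (A ∪ B) Δ D
12 ∈ A and 12 ∉ D, so 12 ∈ A ∪ D
12 ∈ C and 12 ∈ (A ∪ D), so 12 ∈ C ∩ (A ∪ D)
12 ∈ ((A ∪ B) Δ D) and 12 ∈ (C ∩ (A ∪ D)), so 12 ∈ ((A ∪ B) Δ D) ∩ (C ∩ (A ∪ D))
12 ∈ A and 12 ∈ C, so 12 ∈ A ∪ C
12 ∈ (((A ∪ B) Δ D) ∩ (C ∩ (A ∪ D))) and 12 ∈ (A ∪ C), so 12 ∈ (((A ∪ B) Δ D) ∩ (C ∩ (A ∪ D))) ∪ (A ∪ C)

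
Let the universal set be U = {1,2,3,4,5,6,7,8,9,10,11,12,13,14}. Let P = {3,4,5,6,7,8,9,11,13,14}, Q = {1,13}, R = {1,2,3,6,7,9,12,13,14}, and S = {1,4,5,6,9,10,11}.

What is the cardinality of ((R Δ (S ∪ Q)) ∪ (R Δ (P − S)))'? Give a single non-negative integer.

1

S ∪ Q = {1,4,5,6,9,10,11,13}
R Δ (S ∪ Q) = {2,3,4,5,7,10,11,12,14}
P − S = {3,7,8,13,14}
R Δ (P − S) = {1,2,6,8,9,12}
(R Δ (S ∪ Q)) ∪ (R Δ (P − S)) = {1,2,3,4,5,6,7,8,9,10,11,12,14}
((R Δ (S ∪ Q)) ∪ (R Δ (P − S)))' = {13}
|((R Δ (S ∪ Q)) ∪ (R Δ (P − S)))'| = 1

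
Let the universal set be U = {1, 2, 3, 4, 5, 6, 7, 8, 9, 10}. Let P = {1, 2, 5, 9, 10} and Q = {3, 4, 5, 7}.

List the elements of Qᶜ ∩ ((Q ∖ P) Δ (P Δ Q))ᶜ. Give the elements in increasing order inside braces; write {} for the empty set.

{6, 8}

Qᶜ = {1, 2, 6, 8, 9, 10}
Q ∖ P = {3, 4, 7}
P Δ Q = {1, 2, 3, 4, 7, 9, 10}
(Q ∖ P) Δ (P Δ Q) = {1, 2, 9, 10}
((Q ∖ P) Δ (P Δ Q))ᶜ = {3, 4, 5, 6, 7, 8}
Qᶜ ∩ ((Q ∖ P) Δ (P Δ Q))ᶜ = {6, 8}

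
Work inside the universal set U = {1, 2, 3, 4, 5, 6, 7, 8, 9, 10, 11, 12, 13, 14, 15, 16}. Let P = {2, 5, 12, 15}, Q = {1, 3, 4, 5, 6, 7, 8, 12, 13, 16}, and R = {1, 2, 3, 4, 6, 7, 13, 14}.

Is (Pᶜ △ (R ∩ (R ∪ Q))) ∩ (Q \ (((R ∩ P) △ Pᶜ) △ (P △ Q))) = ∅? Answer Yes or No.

No

Pᶜ = {1, 3, 4, 6, 7, 8, 9, 10, 11, 13, 14, 16}
R ∪ Q = {1, 2, 3, 4, 5, 6, 7, 8, 12, 13, 14, 16}
R ∩ (R ∪ Q) = {1, 2, 3, 4, 6, 7, 13, 14}
Pᶜ △ (R ∩ (R ∪ Q)) = {2, 8, 9, 10, 11, 16}
R ∩ P = {2}
(R ∩ P) △ Pᶜ = {1, 2, 3, 4, 6, 7, 8, 9, 10, 11, 13, 14, 16}
P △ Q = {1, 2, 3, 4, 6, 7, 8, 13, 15, 16}
((R ∩ P) △ Pᶜ) △ (P △ Q) = {9, 10, 11, 14, 15}
Q \ (((R ∩ P) △ Pᶜ) △ (P △ Q)) = {1, 3, 4, 5, 6, 7, 8, 12, 13, 16}
8 lies in both, so they are not disjoint.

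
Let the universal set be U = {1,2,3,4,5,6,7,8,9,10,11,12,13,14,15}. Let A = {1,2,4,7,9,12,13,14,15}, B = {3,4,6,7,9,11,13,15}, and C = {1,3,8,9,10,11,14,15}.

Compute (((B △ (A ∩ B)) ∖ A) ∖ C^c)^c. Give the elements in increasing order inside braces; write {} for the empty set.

{1,2,4,5,6,7,8,9,10,12,13,14,15}

A ∩ B = {4,7,9,13,15}
B △ (A ∩ B) = {3,6,11}
(B △ (A ∩ B)) ∖ A = {3,6,11}
C^c = {2,4,5,6,7,12,13}
((B △ (A ∩ B)) ∖ A) ∖ C^c = {3,11}
(((B △ (A ∩ B)) ∖ A) ∖ C^c)^c = {1,2,4,5,6,7,8,9,10,12,13,14,15}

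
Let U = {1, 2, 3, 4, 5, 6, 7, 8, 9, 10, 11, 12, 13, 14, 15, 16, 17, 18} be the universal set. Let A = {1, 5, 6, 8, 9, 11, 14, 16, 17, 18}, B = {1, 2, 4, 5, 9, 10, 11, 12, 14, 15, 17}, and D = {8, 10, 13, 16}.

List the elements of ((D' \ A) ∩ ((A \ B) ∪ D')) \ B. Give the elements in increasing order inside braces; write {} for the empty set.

D' = {1, 2, 3, 4, 5, 6, 7, 9, 11, 12, 14, 15, 17, 18}
D' \ A = {2, 3, 4, 7, 12, 15}
A \ B = {6, 8, 16, 18}
(A \ B) ∪ D' = {1, 2, 3, 4, 5, 6, 7, 8, 9, 11, 12, 14, 15, 16, 17, 18}
(D' \ A) ∩ ((A \ B) ∪ D') = {2, 3, 4, 7, 12, 15}
((D' \ A) ∩ ((A \ B) ∪ D')) \ B = {3, 7}

{3, 7}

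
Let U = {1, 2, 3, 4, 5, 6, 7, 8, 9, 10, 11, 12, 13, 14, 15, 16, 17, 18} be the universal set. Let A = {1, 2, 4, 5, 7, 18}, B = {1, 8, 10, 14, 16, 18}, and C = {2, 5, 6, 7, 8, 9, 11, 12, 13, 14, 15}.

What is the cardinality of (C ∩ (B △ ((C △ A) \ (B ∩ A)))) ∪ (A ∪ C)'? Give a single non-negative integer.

10

C △ A = {1, 4, 6, 8, 9, 11, 12, 13, 14, 15, 18}
B ∩ A = {1, 18}
(C △ A) \ (B ∩ A) = {4, 6, 8, 9, 11, 12, 13, 14, 15}
B △ ((C △ A) \ (B ∩ A)) = {1, 4, 6, 9, 10, 11, 12, 13, 15, 16, 18}
C ∩ (B △ ((C △ A) \ (B ∩ A))) = {6, 9, 11, 12, 13, 15}
A ∪ C = {1, 2, 4, 5, 6, 7, 8, 9, 11, 12, 13, 14, 15, 18}
(A ∪ C)' = {3, 10, 16, 17}
(C ∩ (B △ ((C △ A) \ (B ∩ A)))) ∪ (A ∪ C)' = {3, 6, 9, 10, 11, 12, 13, 15, 16, 17}
|(C ∩ (B △ ((C △ A) \ (B ∩ A)))) ∪ (A ∪ C)'| = 10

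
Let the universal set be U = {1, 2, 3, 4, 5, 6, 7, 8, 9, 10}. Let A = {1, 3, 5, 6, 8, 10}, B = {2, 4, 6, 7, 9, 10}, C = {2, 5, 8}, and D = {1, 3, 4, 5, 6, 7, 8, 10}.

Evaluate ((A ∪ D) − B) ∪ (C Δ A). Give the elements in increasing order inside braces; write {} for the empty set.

A ∪ D = {1, 3, 4, 5, 6, 7, 8, 10}
(A ∪ D) − B = {1, 3, 5, 8}
C Δ A = {1, 2, 3, 6, 10}
((A ∪ D) − B) ∪ (C Δ A) = {1, 2, 3, 5, 6, 8, 10}

{1, 2, 3, 5, 6, 8, 10}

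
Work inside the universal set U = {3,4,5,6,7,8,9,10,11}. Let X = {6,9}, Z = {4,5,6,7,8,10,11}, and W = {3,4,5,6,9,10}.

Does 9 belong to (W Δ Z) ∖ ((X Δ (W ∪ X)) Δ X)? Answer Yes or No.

9 ∈ W and 9 ∉ Z, so 9 ∈ W Δ Z
9 ∈ W and 9 ∈ X, so 9 ∈ W ∪ X
9 ∈ X and 9 ∈ (W ∪ X), so 9 ∉ X Δ (W ∪ X)
9 ∉ (X Δ (W ∪ X)) and 9 ∈ X, so 9 ∈ (X Δ (W ∪ X)) Δ X
9 ∈ (W Δ Z) and 9 ∈ ((X Δ (W ∪ X)) Δ X), so 9 ∉ (W Δ Z) ∖ ((X Δ (W ∪ X)) Δ X)

No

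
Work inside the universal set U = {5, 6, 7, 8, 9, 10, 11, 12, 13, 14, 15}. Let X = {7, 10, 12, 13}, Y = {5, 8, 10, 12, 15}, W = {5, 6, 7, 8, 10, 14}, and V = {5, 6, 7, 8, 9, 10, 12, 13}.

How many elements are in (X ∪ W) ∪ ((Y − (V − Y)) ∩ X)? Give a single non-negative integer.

8

X ∪ W = {5, 6, 7, 8, 10, 12, 13, 14}
V − Y = {6, 7, 9, 13}
Y − (V − Y) = {5, 8, 10, 12, 15}
(Y − (V − Y)) ∩ X = {10, 12}
(X ∪ W) ∪ ((Y − (V − Y)) ∩ X) = {5, 6, 7, 8, 10, 12, 13, 14}
|(X ∪ W) ∪ ((Y − (V − Y)) ∩ X)| = 8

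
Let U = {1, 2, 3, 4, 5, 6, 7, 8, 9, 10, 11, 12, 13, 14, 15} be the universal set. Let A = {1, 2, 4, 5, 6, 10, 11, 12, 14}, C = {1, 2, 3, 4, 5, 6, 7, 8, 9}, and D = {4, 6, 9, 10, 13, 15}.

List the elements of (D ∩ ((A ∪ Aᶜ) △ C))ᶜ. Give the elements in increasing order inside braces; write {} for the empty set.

Aᶜ = {3, 7, 8, 9, 13, 15}
A ∪ Aᶜ = {1, 2, 3, 4, 5, 6, 7, 8, 9, 10, 11, 12, 13, 14, 15}
(A ∪ Aᶜ) △ C = {10, 11, 12, 13, 14, 15}
D ∩ ((A ∪ Aᶜ) △ C) = {10, 13, 15}
(D ∩ ((A ∪ Aᶜ) △ C))ᶜ = {1, 2, 3, 4, 5, 6, 7, 8, 9, 11, 12, 14}

{1, 2, 3, 4, 5, 6, 7, 8, 9, 11, 12, 14}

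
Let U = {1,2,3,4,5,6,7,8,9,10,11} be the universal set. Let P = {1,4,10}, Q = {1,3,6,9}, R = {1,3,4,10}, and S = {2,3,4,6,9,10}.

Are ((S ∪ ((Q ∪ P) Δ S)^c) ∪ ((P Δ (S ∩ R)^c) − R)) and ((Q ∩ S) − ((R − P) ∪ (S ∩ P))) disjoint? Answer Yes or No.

No

Q ∪ P = {1,3,4,6,9,10}
(Q ∪ P) Δ S = {1,2}
((Q ∪ P) Δ S)^c = {3,4,5,6,7,8,9,10,11}
S ∪ ((Q ∪ P) Δ S)^c = {2,3,4,5,6,7,8,9,10,11}
S ∩ R = {3,4,10}
(S ∩ R)^c = {1,2,5,6,7,8,9,11}
P Δ (S ∩ R)^c = {2,4,5,6,7,8,9,10,11}
(P Δ (S ∩ R)^c) − R = {2,5,6,7,8,9,11}
(S ∪ ((Q ∪ P) Δ S)^c) ∪ ((P Δ (S ∩ R)^c) − R) = {2,3,4,5,6,7,8,9,10,11}
Q ∩ S = {3,6,9}
R − P = {3}
S ∩ P = {4,10}
(R − P) ∪ (S ∩ P) = {3,4,10}
(Q ∩ S) − ((R − P) ∪ (S ∩ P)) = {6,9}
6 lies in both, so they are not disjoint.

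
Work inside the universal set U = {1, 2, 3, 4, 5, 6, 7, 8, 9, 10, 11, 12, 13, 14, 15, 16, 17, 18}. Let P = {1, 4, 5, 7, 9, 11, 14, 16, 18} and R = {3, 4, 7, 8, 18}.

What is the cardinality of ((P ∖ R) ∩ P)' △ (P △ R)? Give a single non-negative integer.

16

P ∖ R = {1, 5, 9, 11, 14, 16}
(P ∖ R) ∩ P = {1, 5, 9, 11, 14, 16}
((P ∖ R) ∩ P)' = {2, 3, 4, 6, 7, 8, 10, 12, 13, 15, 17, 18}
P △ R = {1, 3, 5, 8, 9, 11, 14, 16}
((P ∖ R) ∩ P)' △ (P △ R) = {1, 2, 4, 5, 6, 7, 9, 10, 11, 12, 13, 14, 15, 16, 17, 18}
|((P ∖ R) ∩ P)' △ (P △ R)| = 16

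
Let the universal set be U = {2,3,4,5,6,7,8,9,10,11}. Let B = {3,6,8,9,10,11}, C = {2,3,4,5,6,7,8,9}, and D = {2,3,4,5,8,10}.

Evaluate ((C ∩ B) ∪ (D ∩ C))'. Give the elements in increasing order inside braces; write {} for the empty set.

{7,10,11}

C ∩ B = {3,6,8,9}
D ∩ C = {2,3,4,5,8}
(C ∩ B) ∪ (D ∩ C) = {2,3,4,5,6,8,9}
((C ∩ B) ∪ (D ∩ C))' = {7,10,11}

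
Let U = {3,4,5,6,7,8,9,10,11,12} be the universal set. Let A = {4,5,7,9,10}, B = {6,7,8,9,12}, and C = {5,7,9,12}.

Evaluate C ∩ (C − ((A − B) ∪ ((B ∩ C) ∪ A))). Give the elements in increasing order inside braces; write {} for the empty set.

{}

A − B = {4,5,10}
B ∩ C = {7,9,12}
(B ∩ C) ∪ A = {4,5,7,9,10,12}
(A − B) ∪ ((B ∩ C) ∪ A) = {4,5,7,9,10,12}
C − ((A − B) ∪ ((B ∩ C) ∪ A)) = {}
C ∩ (C − ((A − B) ∪ ((B ∩ C) ∪ A))) = {}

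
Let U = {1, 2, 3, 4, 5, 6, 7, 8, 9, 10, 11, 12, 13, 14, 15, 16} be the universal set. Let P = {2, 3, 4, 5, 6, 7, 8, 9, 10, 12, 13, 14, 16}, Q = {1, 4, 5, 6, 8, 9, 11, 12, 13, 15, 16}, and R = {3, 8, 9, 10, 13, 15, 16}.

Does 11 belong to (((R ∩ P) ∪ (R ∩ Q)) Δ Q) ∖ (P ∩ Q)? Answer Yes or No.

Yes

11 ∉ R and 11 ∉ P, so 11 ∉ R ∩ P
11 ∉ R and 11 ∈ Q, so 11 ∉ R ∩ Q
11 ∉ (R ∩ P) and 11 ∉ (R ∩ Q), so 11 ∉ (R ∩ P) ∪ (R ∩ Q)
11 ∉ ((R ∩ P) ∪ (R ∩ Q)) and 11 ∈ Q, so 11 ∈ ((R ∩ P) ∪ (R ∩ Q)) Δ Q
11 ∉ P and 11 ∈ Q, so 11 ∉ P ∩ Q
11 ∈ (((R ∩ P) ∪ (R ∩ Q)) Δ Q) and 11 ∉ (P ∩ Q), so 11 ∈ (((R ∩ P) ∪ (R ∩ Q)) Δ Q) ∖ (P ∩ Q)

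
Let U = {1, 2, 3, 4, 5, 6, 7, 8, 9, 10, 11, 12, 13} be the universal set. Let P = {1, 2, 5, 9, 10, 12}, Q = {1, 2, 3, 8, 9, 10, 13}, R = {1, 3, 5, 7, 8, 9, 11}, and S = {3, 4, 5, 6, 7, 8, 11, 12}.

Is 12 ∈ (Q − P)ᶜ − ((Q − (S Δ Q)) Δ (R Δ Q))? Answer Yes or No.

12 ∉ Q and 12 ∈ P, so 12 ∉ Q − P
12 ∈ (Q − P)ᶜ since 12 ∉ (Q − P)
12 ∈ S and 12 ∉ Q, so 12 ∈ S Δ Q
12 ∉ Q and 12 ∈ (S Δ Q), so 12 ∉ Q − (S Δ Q)
12 ∉ R and 12 ∉ Q, so 12 ∉ R Δ Q
12 ∉ (Q − (S Δ Q)) and 12 ∉ (R Δ Q), so 12 ∉ (Q − (S Δ Q)) Δ (R Δ Q)
12 ∈ (Q − P)ᶜ and 12 ∉ ((Q − (S Δ Q)) Δ (R Δ Q)), so 12 ∈ (Q − P)ᶜ − ((Q − (S Δ Q)) Δ (R Δ Q))

Yes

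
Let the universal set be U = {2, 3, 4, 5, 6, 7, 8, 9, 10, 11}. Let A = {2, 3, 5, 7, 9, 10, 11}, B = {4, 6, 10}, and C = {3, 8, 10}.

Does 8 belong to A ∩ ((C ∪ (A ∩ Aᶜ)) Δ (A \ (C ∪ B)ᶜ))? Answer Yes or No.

No

8 ∉ A, so 8 ∈ Aᶜ
8 ∉ A and 8 ∈ Aᶜ, so 8 ∉ A ∩ Aᶜ
8 ∈ C and 8 ∉ (A ∩ Aᶜ), so 8 ∈ C ∪ (A ∩ Aᶜ)
8 ∈ C and 8 ∉ B, so 8 ∈ C ∪ B
8 ∉ (C ∪ B)ᶜ since 8 ∈ (C ∪ B)
8 ∉ A and 8 ∉ (C ∪ B)ᶜ, so 8 ∉ A \ (C ∪ B)ᶜ
8 ∈ (C ∪ (A ∩ Aᶜ)) and 8 ∉ (A \ (C ∪ B)ᶜ), so 8 ∈ (C ∪ (A ∩ Aᶜ)) Δ (A \ (C ∪ B)ᶜ)
8 ∉ A and 8 ∈ ((C ∪ (A ∩ Aᶜ)) Δ (A \ (C ∪ B)ᶜ)), so 8 ∉ A ∩ ((C ∪ (A ∩ Aᶜ)) Δ (A \ (C ∪ B)ᶜ))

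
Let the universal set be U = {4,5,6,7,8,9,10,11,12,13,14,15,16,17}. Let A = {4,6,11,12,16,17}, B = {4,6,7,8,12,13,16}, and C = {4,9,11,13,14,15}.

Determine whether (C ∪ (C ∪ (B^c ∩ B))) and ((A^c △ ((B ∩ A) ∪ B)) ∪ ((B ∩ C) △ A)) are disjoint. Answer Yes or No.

B^c = {5,9,10,11,14,15,17}
B^c ∩ B = {}
C ∪ (B^c ∩ B) = {4,9,11,13,14,15}
C ∪ (C ∪ (B^c ∩ B)) = {4,9,11,13,14,15}
A^c = {5,7,8,9,10,13,14,15}
B ∩ A = {4,6,12,16}
(B ∩ A) ∪ B = {4,6,7,8,12,13,16}
A^c △ ((B ∩ A) ∪ B) = {4,5,6,9,10,12,14,15,16}
B ∩ C = {4,13}
(B ∩ C) △ A = {6,11,12,13,16,17}
(A^c △ ((B ∩ A) ∪ B)) ∪ ((B ∩ C) △ A) = {4,5,6,9,10,11,12,13,14,15,16,17}
4 lies in both, so they are not disjoint.

No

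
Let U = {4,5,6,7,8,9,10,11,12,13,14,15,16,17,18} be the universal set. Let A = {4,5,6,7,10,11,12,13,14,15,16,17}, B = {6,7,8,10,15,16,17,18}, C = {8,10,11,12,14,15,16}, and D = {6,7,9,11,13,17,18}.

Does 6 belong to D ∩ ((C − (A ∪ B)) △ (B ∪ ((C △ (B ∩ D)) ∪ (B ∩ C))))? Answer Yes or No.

6 ∈ A and 6 ∈ B, so 6 ∈ A ∪ B
6 ∉ C and 6 ∈ (A ∪ B), so 6 ∉ C − (A ∪ B)
6 ∈ B and 6 ∈ D, so 6 ∈ B ∩ D
6 ∉ C and 6 ∈ (B ∩ D), so 6 ∈ C △ (B ∩ D)
6 ∈ B and 6 ∉ C, so 6 ∉ B ∩ C
6 ∈ (C △ (B ∩ D)) and 6 ∉ (B ∩ C), so 6 ∈ (C △ (B ∩ D)) ∪ (B ∩ C)
6 ∈ B and 6 ∈ ((C △ (B ∩ D)) ∪ (B ∩ C)), so 6 ∈ B ∪ ((C △ (B ∩ D)) ∪ (B ∩ C))
6 ∉ (C − (A ∪ B)) and 6 ∈ (B ∪ ((C △ (B ∩ D)) ∪ (B ∩ C))), so 6 ∈ (C − (A ∪ B)) △ (B ∪ ((C △ (B ∩ D)) ∪ (B ∩ C)))
6 ∈ D and 6 ∈ ((C − (A ∪ B)) △ (B ∪ ((C △ (B ∩ D)) ∪ (B ∩ C)))), so 6 ∈ D ∩ ((C − (A ∪ B)) △ (B ∪ ((C △ (B ∩ D)) ∪ (B ∩ C))))

Yes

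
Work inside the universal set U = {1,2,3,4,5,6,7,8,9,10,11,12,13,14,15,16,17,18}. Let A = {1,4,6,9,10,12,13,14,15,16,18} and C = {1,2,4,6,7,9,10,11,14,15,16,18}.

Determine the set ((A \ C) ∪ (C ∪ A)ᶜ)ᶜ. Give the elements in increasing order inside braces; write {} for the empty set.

A \ C = {12,13}
C ∪ A = {1,2,4,6,7,9,10,11,12,13,14,15,16,18}
(C ∪ A)ᶜ = {3,5,8,17}
(A \ C) ∪ (C ∪ A)ᶜ = {3,5,8,12,13,17}
((A \ C) ∪ (C ∪ A)ᶜ)ᶜ = {1,2,4,6,7,9,10,11,14,15,16,18}

{1,2,4,6,7,9,10,11,14,15,16,18}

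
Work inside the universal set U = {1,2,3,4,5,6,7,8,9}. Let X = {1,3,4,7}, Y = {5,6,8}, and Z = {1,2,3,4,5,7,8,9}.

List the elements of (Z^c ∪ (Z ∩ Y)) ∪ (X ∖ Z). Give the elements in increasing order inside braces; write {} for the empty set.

{5,6,8}

Z^c = {6}
Z ∩ Y = {5,8}
Z^c ∪ (Z ∩ Y) = {5,6,8}
X ∖ Z = {}
(Z^c ∪ (Z ∩ Y)) ∪ (X ∖ Z) = {5,6,8}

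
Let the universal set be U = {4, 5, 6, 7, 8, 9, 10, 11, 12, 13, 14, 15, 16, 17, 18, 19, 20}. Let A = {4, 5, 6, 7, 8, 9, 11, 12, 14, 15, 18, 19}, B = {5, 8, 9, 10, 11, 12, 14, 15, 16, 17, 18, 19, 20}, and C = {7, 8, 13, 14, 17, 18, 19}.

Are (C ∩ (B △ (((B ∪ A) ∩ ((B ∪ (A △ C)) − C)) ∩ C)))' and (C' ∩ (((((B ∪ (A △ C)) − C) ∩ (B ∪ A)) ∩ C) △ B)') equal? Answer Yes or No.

B ∪ A = {4, 5, 6, 7, 8, 9, 10, 11, 12, 14, 15, 16, 17, 18, 19, 20}
A △ C = {4, 5, 6, 9, 11, 12, 13, 15, 17}
B ∪ (A △ C) = {4, 5, 6, 8, 9, 10, 11, 12, 13, 14, 15, 16, 17, 18, 19, 20}
(B ∪ (A △ C)) − C = {4, 5, 6, 9, 10, 11, 12, 15, 16, 20}
(B ∪ A) ∩ ((B ∪ (A △ C)) − C) = {4, 5, 6, 9, 10, 11, 12, 15, 16, 20}
((B ∪ A) ∩ ((B ∪ (A △ C)) − C)) ∩ C = {}
B △ (((B ∪ A) ∩ ((B ∪ (A △ C)) − C)) ∩ C) = {5, 8, 9, 10, 11, 12, 14, 15, 16, 17, 18, 19, 20}
C ∩ (B △ (((B ∪ A) ∩ ((B ∪ (A △ C)) − C)) ∩ C)) = {8, 14, 17, 18, 19}
(C ∩ (B △ (((B ∪ A) ∩ ((B ∪ (A △ C)) − C)) ∩ C)))' = {4, 5, 6, 7, 9, 10, 11, 12, 13, 15, 16, 20}
C' = {4, 5, 6, 9, 10, 11, 12, 15, 16, 20}
((B ∪ (A △ C)) − C) ∩ (B ∪ A) = {4, 5, 6, 9, 10, 11, 12, 15, 16, 20}
(((B ∪ (A △ C)) − C) ∩ (B ∪ A)) ∩ C = {}
((((B ∪ (A △ C)) − C) ∩ (B ∪ A)) ∩ C) △ B = {5, 8, 9, 10, 11, 12, 14, 15, 16, 17, 18, 19, 20}
(((((B ∪ (A △ C)) − C) ∩ (B ∪ A)) ∩ C) △ B)' = {4, 6, 7, 13}
C' ∩ (((((B ∪ (A △ C)) − C) ∩ (B ∪ A)) ∩ C) △ B)' = {4, 6}
5 ∈ (C ∩ (B △ (((B ∪ A) ∩ ((B ∪ (A △ C)) − C)) ∩ C)))' but 5 ∉ C' ∩ (((((B ∪ (A △ C)) − C) ∩ (B ∪ A)) ∩ C) △ B)', so they differ.

No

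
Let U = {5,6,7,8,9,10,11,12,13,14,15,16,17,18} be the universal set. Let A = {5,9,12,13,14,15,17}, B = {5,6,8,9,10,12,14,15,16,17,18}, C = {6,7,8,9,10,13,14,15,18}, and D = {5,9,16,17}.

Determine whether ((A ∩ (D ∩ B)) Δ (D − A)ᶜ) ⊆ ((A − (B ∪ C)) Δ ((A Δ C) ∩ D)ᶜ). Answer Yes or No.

Yes

D ∩ B = {5,9,16,17}
A ∩ (D ∩ B) = {5,9,17}
D − A = {16}
(D − A)ᶜ = {5,6,7,8,9,10,11,12,13,14,15,17,18}
(A ∩ (D ∩ B)) Δ (D − A)ᶜ = {6,7,8,10,11,12,13,14,15,18}
B ∪ C = {5,6,7,8,9,10,12,13,14,15,16,17,18}
A − (B ∪ C) = {}
A Δ C = {5,6,7,8,10,12,17,18}
(A Δ C) ∩ D = {5,17}
((A Δ C) ∩ D)ᶜ = {6,7,8,9,10,11,12,13,14,15,16,18}
(A − (B ∪ C)) Δ ((A Δ C) ∩ D)ᶜ = {6,7,8,9,10,11,12,13,14,15,16,18}
Every element of {6,7,8,10,11,12,13,14,15,18} is in {6,7,8,9,10,11,12,13,14,15,16,18}, so (A ∩ (D ∩ B)) Δ (D − A)ᶜ ⊆ (A − (B ∪ C)) Δ ((A Δ C) ∩ D)ᶜ.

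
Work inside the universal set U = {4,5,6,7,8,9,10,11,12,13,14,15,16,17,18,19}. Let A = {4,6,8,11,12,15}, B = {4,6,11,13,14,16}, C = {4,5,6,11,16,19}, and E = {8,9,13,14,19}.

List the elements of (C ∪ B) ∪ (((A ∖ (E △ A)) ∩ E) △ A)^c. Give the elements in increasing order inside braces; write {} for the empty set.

{4,5,6,7,8,9,10,11,13,14,16,17,18,19}

C ∪ B = {4,5,6,11,13,14,16,19}
E △ A = {4,6,9,11,12,13,14,15,19}
A ∖ (E △ A) = {8}
(A ∖ (E △ A)) ∩ E = {8}
((A ∖ (E △ A)) ∩ E) △ A = {4,6,11,12,15}
(((A ∖ (E △ A)) ∩ E) △ A)^c = {5,7,8,9,10,13,14,16,17,18,19}
(C ∪ B) ∪ (((A ∖ (E △ A)) ∩ E) △ A)^c = {4,5,6,7,8,9,10,11,13,14,16,17,18,19}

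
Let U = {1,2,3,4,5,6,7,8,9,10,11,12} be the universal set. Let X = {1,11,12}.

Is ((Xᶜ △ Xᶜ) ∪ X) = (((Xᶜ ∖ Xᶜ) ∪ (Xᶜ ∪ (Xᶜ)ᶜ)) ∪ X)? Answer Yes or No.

Xᶜ = {2,3,4,5,6,7,8,9,10}
Xᶜ △ Xᶜ = {}
(Xᶜ △ Xᶜ) ∪ X = {1,11,12}
Xᶜ ∖ Xᶜ = {}
(Xᶜ)ᶜ = {1,11,12}
Xᶜ ∪ (Xᶜ)ᶜ = {1,2,3,4,5,6,7,8,9,10,11,12}
(Xᶜ ∖ Xᶜ) ∪ (Xᶜ ∪ (Xᶜ)ᶜ) = {1,2,3,4,5,6,7,8,9,10,11,12}
((Xᶜ ∖ Xᶜ) ∪ (Xᶜ ∪ (Xᶜ)ᶜ)) ∪ X = {1,2,3,4,5,6,7,8,9,10,11,12}
2 ∈ ((Xᶜ ∖ Xᶜ) ∪ (Xᶜ ∪ (Xᶜ)ᶜ)) ∪ X but 2 ∉ (Xᶜ △ Xᶜ) ∪ X, so they differ.

No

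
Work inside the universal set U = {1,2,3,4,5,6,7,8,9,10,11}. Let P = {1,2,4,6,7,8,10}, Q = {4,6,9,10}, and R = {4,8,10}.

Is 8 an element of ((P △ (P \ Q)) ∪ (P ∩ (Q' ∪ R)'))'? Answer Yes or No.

8 ∈ P and 8 ∉ Q, so 8 ∈ P \ Q
8 ∈ P and 8 ∈ (P \ Q), so 8 ∉ P △ (P \ Q)
8 ∉ Q, so 8 ∈ Q'
8 ∈ Q' and 8 ∈ R, so 8 ∈ Q' ∪ R
8 ∉ (Q' ∪ R)' since 8 ∈ (Q' ∪ R)
8 ∈ P and 8 ∉ (Q' ∪ R)', so 8 ∉ P ∩ (Q' ∪ R)'
8 ∉ (P △ (P \ Q)) and 8 ∉ (P ∩ (Q' ∪ R)'), so 8 ∉ (P △ (P \ Q)) ∪ (P ∩ (Q' ∪ R)')
8 ∈ ((P △ (P \ Q)) ∪ (P ∩ (Q' ∪ R)'))' since 8 ∉ ((P △ (P \ Q)) ∪ (P ∩ (Q' ∪ R)'))

Yes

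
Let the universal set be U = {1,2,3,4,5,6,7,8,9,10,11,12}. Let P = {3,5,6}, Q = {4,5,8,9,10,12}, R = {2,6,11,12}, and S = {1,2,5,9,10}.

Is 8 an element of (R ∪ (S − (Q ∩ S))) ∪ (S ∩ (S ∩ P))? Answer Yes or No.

8 ∈ Q and 8 ∉ S, so 8 ∉ Q ∩ S
8 ∉ S and 8 ∉ (Q ∩ S), so 8 ∉ S − (Q ∩ S)
8 ∉ R and 8 ∉ (S − (Q ∩ S)), so 8 ∉ R ∪ (S − (Q ∩ S))
8 ∉ S and 8 ∉ P, so 8 ∉ S ∩ P
8 ∉ S and 8 ∉ (S ∩ P), so 8 ∉ S ∩ (S ∩ P)
8 ∉ (R ∪ (S − (Q ∩ S))) and 8 ∉ (S ∩ (S ∩ P)), so 8 ∉ (R ∪ (S − (Q ∩ S))) ∪ (S ∩ (S ∩ P))

No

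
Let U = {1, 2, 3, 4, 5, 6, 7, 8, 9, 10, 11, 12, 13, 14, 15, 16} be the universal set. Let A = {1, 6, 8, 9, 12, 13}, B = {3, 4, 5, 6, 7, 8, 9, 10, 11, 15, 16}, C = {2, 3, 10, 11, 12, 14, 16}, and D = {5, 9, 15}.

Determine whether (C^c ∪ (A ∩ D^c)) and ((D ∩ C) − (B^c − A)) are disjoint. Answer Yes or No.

Yes

C^c = {1, 4, 5, 6, 7, 8, 9, 13, 15}
D^c = {1, 2, 3, 4, 6, 7, 8, 10, 11, 12, 13, 14, 16}
A ∩ D^c = {1, 6, 8, 12, 13}
C^c ∪ (A ∩ D^c) = {1, 4, 5, 6, 7, 8, 9, 12, 13, 15}
D ∩ C = {}
B^c = {1, 2, 12, 13, 14}
B^c − A = {2, 14}
(D ∩ C) − (B^c − A) = {}
{1, 4, 5, 6, 7, 8, 9, 12, 13, 15} and {} share no elements.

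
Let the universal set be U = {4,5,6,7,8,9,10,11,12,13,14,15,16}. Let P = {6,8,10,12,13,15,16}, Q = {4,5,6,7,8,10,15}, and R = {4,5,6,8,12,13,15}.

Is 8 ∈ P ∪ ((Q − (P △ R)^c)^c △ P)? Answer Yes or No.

8 ∈ P and 8 ∈ R, so 8 ∉ P △ R
8 ∈ (P △ R)^c since 8 ∉ (P △ R)
8 ∈ Q and 8 ∈ (P △ R)^c, so 8 ∉ Q − (P △ R)^c
8 ∈ (Q − (P △ R)^c)^c since 8 ∉ (Q − (P △ R)^c)
8 ∈ (Q − (P △ R)^c)^c and 8 ∈ P, so 8 ∉ (Q − (P △ R)^c)^c △ P
8 ∈ P and 8 ∉ ((Q − (P △ R)^c)^c △ P), so 8 ∈ P ∪ ((Q − (P △ R)^c)^c △ P)

Yes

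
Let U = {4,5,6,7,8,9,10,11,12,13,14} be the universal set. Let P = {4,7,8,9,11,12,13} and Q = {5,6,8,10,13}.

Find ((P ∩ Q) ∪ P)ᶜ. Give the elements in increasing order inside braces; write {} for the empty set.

{5,6,10,14}

P ∩ Q = {8,13}
(P ∩ Q) ∪ P = {4,7,8,9,11,12,13}
((P ∩ Q) ∪ P)ᶜ = {5,6,10,14}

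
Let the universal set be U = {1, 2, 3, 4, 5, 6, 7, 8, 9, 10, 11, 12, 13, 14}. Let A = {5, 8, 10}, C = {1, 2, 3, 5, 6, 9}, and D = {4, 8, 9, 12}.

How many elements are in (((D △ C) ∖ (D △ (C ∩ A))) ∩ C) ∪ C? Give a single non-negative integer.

D △ C = {1, 2, 3, 4, 5, 6, 8, 12}
C ∩ A = {5}
D △ (C ∩ A) = {4, 5, 8, 9, 12}
(D △ C) ∖ (D △ (C ∩ A)) = {1, 2, 3, 6}
((D △ C) ∖ (D △ (C ∩ A))) ∩ C = {1, 2, 3, 6}
(((D △ C) ∖ (D △ (C ∩ A))) ∩ C) ∪ C = {1, 2, 3, 5, 6, 9}
|(((D △ C) ∖ (D △ (C ∩ A))) ∩ C) ∪ C| = 6

6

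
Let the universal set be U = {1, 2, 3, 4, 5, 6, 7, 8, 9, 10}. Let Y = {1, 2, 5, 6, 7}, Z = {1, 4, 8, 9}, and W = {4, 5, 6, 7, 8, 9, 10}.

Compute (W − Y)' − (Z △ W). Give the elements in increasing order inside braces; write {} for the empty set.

W − Y = {4, 8, 9, 10}
(W − Y)' = {1, 2, 3, 5, 6, 7}
Z △ W = {1, 5, 6, 7, 10}
(W − Y)' − (Z △ W) = {2, 3}

{2, 3}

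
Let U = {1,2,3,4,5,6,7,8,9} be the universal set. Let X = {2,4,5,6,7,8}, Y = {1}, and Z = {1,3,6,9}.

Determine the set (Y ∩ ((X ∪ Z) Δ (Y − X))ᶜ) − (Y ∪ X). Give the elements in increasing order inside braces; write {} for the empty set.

X ∪ Z = {1,2,3,4,5,6,7,8,9}
Y − X = {1}
(X ∪ Z) Δ (Y − X) = {2,3,4,5,6,7,8,9}
((X ∪ Z) Δ (Y − X))ᶜ = {1}
Y ∩ ((X ∪ Z) Δ (Y − X))ᶜ = {1}
Y ∪ X = {1,2,4,5,6,7,8}
(Y ∩ ((X ∪ Z) Δ (Y − X))ᶜ) − (Y ∪ X) = {}

{}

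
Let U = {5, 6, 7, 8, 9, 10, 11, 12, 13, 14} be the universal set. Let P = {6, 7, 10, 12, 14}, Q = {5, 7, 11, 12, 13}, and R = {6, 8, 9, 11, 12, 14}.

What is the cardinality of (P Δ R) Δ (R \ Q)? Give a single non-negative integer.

5

P Δ R = {7, 8, 9, 10, 11}
R \ Q = {6, 8, 9, 14}
(P Δ R) Δ (R \ Q) = {6, 7, 10, 11, 14}
|(P Δ R) Δ (R \ Q)| = 5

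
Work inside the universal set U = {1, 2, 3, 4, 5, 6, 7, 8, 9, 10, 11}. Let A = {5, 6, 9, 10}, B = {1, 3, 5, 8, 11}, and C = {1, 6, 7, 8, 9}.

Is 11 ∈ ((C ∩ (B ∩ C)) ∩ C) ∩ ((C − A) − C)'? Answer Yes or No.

No

11 ∈ B and 11 ∉ C, so 11 ∉ B ∩ C
11 ∉ C and 11 ∉ (B ∩ C), so 11 ∉ C ∩ (B ∩ C)
11 ∉ (C ∩ (B ∩ C)) and 11 ∉ C, so 11 ∉ (C ∩ (B ∩ C)) ∩ C
11 ∉ C and 11 ∉ A, so 11 ∉ C − A
11 ∉ (C − A) and 11 ∉ C, so 11 ∉ (C − A) − C
11 ∈ ((C − A) − C)' since 11 ∉ ((C − A) − C)
11 ∉ ((C ∩ (B ∩ C)) ∩ C) and 11 ∈ ((C − A) − C)', so 11 ∉ ((C ∩ (B ∩ C)) ∩ C) ∩ ((C − A) − C)'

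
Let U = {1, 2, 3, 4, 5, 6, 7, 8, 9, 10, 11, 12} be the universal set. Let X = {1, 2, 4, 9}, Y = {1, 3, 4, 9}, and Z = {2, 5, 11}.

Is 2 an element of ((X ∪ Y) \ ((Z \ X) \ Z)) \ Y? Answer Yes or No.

Yes

2 ∈ X and 2 ∉ Y, so 2 ∈ X ∪ Y
2 ∈ Z and 2 ∈ X, so 2 ∉ Z \ X
2 ∉ (Z \ X) and 2 ∈ Z, so 2 ∉ (Z \ X) \ Z
2 ∈ (X ∪ Y) and 2 ∉ ((Z \ X) \ Z), so 2 ∈ (X ∪ Y) \ ((Z \ X) \ Z)
2 ∈ ((X ∪ Y) \ ((Z \ X) \ Z)) and 2 ∉ Y, so 2 ∈ ((X ∪ Y) \ ((Z \ X) \ Z)) \ Y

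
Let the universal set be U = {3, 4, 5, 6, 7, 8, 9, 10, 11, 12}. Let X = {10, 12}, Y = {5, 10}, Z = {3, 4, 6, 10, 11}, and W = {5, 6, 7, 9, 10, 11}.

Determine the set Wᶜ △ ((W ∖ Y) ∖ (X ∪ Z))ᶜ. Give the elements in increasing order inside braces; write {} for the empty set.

Wᶜ = {3, 4, 8, 12}
W ∖ Y = {6, 7, 9, 11}
X ∪ Z = {3, 4, 6, 10, 11, 12}
(W ∖ Y) ∖ (X ∪ Z) = {7, 9}
((W ∖ Y) ∖ (X ∪ Z))ᶜ = {3, 4, 5, 6, 8, 10, 11, 12}
Wᶜ △ ((W ∖ Y) ∖ (X ∪ Z))ᶜ = {5, 6, 10, 11}

{5, 6, 10, 11}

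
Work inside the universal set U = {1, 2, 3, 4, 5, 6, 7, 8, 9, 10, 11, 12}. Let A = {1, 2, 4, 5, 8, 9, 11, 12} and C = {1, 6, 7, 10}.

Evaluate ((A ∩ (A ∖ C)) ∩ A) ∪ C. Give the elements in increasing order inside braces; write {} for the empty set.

A ∖ C = {2, 4, 5, 8, 9, 11, 12}
A ∩ (A ∖ C) = {2, 4, 5, 8, 9, 11, 12}
(A ∩ (A ∖ C)) ∩ A = {2, 4, 5, 8, 9, 11, 12}
((A ∩ (A ∖ C)) ∩ A) ∪ C = {1, 2, 4, 5, 6, 7, 8, 9, 10, 11, 12}

{1, 2, 4, 5, 6, 7, 8, 9, 10, 11, 12}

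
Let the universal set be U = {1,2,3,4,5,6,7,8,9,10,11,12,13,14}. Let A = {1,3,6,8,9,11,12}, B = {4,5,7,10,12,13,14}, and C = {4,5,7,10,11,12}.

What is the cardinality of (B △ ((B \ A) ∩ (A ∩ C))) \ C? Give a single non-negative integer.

2

B \ A = {4,5,7,10,13,14}
A ∩ C = {11,12}
(B \ A) ∩ (A ∩ C) = {}
B △ ((B \ A) ∩ (A ∩ C)) = {4,5,7,10,12,13,14}
(B △ ((B \ A) ∩ (A ∩ C))) \ C = {13,14}
|(B △ ((B \ A) ∩ (A ∩ C))) \ C| = 2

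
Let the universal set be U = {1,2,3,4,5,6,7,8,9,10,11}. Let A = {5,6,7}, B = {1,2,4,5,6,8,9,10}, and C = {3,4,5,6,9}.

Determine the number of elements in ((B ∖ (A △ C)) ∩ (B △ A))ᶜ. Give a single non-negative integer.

A △ C = {3,4,7,9}
B ∖ (A △ C) = {1,2,5,6,8,10}
B △ A = {1,2,4,7,8,9,10}
(B ∖ (A △ C)) ∩ (B △ A) = {1,2,8,10}
((B ∖ (A △ C)) ∩ (B △ A))ᶜ = {3,4,5,6,7,9,11}
|((B ∖ (A △ C)) ∩ (B △ A))ᶜ| = 7

7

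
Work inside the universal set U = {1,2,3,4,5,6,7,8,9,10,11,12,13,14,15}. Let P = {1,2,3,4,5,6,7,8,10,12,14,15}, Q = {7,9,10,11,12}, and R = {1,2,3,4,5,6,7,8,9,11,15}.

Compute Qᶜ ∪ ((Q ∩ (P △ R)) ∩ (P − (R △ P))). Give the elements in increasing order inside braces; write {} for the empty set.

Qᶜ = {1,2,3,4,5,6,8,13,14,15}
P △ R = {9,10,11,12,14}
Q ∩ (P △ R) = {9,10,11,12}
R △ P = {9,10,11,12,14}
P − (R △ P) = {1,2,3,4,5,6,7,8,15}
(Q ∩ (P △ R)) ∩ (P − (R △ P)) = {}
Qᶜ ∪ ((Q ∩ (P △ R)) ∩ (P − (R △ P))) = {1,2,3,4,5,6,8,13,14,15}

{1,2,3,4,5,6,8,13,14,15}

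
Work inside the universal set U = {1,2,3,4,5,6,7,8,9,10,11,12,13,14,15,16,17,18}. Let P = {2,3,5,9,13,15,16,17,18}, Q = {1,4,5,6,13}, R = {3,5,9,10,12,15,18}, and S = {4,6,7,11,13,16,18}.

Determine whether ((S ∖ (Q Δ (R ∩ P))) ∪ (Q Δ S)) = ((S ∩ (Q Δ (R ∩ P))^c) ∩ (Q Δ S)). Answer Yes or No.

R ∩ P = {3,5,9,15,18}
Q Δ (R ∩ P) = {1,3,4,6,9,13,15,18}
S ∖ (Q Δ (R ∩ P)) = {7,11,16}
Q Δ S = {1,5,7,11,16,18}
(S ∖ (Q Δ (R ∩ P))) ∪ (Q Δ S) = {1,5,7,11,16,18}
(Q Δ (R ∩ P))^c = {2,5,7,8,10,11,12,14,16,17}
S ∩ (Q Δ (R ∩ P))^c = {7,11,16}
(S ∩ (Q Δ (R ∩ P))^c) ∩ (Q Δ S) = {7,11,16}
1 ∈ (S ∖ (Q Δ (R ∩ P))) ∪ (Q Δ S) but 1 ∉ (S ∩ (Q Δ (R ∩ P))^c) ∩ (Q Δ S), so they differ.

No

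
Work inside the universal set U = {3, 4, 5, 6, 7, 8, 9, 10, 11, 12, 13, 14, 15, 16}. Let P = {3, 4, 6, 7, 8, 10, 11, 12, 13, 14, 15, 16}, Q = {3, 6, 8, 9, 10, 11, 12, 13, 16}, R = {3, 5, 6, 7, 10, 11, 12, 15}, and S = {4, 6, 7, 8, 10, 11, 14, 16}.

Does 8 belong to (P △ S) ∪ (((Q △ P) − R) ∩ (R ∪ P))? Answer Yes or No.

No

8 ∈ P and 8 ∈ S, so 8 ∉ P △ S
8 ∈ Q and 8 ∈ P, so 8 ∉ Q △ P
8 ∉ (Q △ P) and 8 ∉ R, so 8 ∉ (Q △ P) − R
8 ∉ R and 8 ∈ P, so 8 ∈ R ∪ P
8 ∉ ((Q △ P) − R) and 8 ∈ (R ∪ P), so 8 ∉ ((Q △ P) − R) ∩ (R ∪ P)
8 ∉ (P △ S) and 8 ∉ (((Q △ P) − R) ∩ (R ∪ P)), so 8 ∉ (P △ S) ∪ (((Q △ P) − R) ∩ (R ∪ P))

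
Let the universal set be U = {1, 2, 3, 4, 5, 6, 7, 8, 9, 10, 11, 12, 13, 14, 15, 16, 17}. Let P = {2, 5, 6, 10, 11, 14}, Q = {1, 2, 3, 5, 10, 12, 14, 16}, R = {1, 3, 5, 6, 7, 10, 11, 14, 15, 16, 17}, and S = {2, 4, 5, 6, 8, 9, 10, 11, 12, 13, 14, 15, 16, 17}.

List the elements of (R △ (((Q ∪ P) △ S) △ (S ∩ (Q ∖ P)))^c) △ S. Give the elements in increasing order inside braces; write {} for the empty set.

{1, 3, 4, 5, 6, 8, 9, 10, 11, 12, 13, 14}

Q ∪ P = {1, 2, 3, 5, 6, 10, 11, 12, 14, 16}
(Q ∪ P) △ S = {1, 3, 4, 8, 9, 13, 15, 17}
Q ∖ P = {1, 3, 12, 16}
S ∩ (Q ∖ P) = {12, 16}
((Q ∪ P) △ S) △ (S ∩ (Q ∖ P)) = {1, 3, 4, 8, 9, 12, 13, 15, 16, 17}
(((Q ∪ P) △ S) △ (S ∩ (Q ∖ P)))^c = {2, 5, 6, 7, 10, 11, 14}
R △ (((Q ∪ P) △ S) △ (S ∩ (Q ∖ P)))^c = {1, 2, 3, 15, 16, 17}
(R △ (((Q ∪ P) △ S) △ (S ∩ (Q ∖ P)))^c) △ S = {1, 3, 4, 5, 6, 8, 9, 10, 11, 12, 13, 14}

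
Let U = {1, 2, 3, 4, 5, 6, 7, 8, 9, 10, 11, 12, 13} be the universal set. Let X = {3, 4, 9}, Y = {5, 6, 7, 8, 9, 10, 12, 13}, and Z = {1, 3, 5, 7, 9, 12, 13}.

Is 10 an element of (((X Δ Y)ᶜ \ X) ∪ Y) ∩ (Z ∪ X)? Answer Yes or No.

No

10 ∉ X and 10 ∈ Y, so 10 ∈ X Δ Y
10 ∉ (X Δ Y)ᶜ since 10 ∈ (X Δ Y)
10 ∉ (X Δ Y)ᶜ and 10 ∉ X, so 10 ∉ (X Δ Y)ᶜ \ X
10 ∉ ((X Δ Y)ᶜ \ X) and 10 ∈ Y, so 10 ∈ ((X Δ Y)ᶜ \ X) ∪ Y
10 ∉ Z and 10 ∉ X, so 10 ∉ Z ∪ X
10 ∈ (((X Δ Y)ᶜ \ X) ∪ Y) and 10 ∉ (Z ∪ X), so 10 ∉ (((X Δ Y)ᶜ \ X) ∪ Y) ∩ (Z ∪ X)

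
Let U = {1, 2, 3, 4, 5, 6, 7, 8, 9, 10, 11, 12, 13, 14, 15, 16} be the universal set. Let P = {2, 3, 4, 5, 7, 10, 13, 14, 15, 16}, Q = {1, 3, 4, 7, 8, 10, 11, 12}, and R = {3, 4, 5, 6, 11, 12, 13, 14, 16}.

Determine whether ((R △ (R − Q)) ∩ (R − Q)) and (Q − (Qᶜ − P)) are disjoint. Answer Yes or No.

Yes

R − Q = {5, 6, 13, 14, 16}
R △ (R − Q) = {3, 4, 11, 12}
(R △ (R − Q)) ∩ (R − Q) = {}
Qᶜ = {2, 5, 6, 9, 13, 14, 15, 16}
Qᶜ − P = {6, 9}
Q − (Qᶜ − P) = {1, 3, 4, 7, 8, 10, 11, 12}
{} and {1, 3, 4, 7, 8, 10, 11, 12} share no elements.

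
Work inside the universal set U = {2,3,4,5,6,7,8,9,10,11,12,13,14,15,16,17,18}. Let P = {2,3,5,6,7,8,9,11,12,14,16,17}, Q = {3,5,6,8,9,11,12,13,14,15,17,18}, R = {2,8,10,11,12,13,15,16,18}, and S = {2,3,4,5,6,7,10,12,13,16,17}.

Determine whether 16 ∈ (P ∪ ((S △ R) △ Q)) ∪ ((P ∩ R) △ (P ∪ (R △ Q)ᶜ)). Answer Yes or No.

16 ∈ S and 16 ∈ R, so 16 ∉ S △ R
16 ∉ (S △ R) and 16 ∉ Q, so 16 ∉ (S △ R) △ Q
16 ∈ P and 16 ∉ ((S △ R) △ Q), so 16 ∈ P ∪ ((S △ R) △ Q)
16 ∈ P and 16 ∈ R, so 16 ∈ P ∩ R
16 ∈ R and 16 ∉ Q, so 16 ∈ R △ Q
16 ∉ (R △ Q)ᶜ since 16 ∈ (R △ Q)
16 ∈ P and 16 ∉ (R △ Q)ᶜ, so 16 ∈ P ∪ (R △ Q)ᶜ
16 ∈ (P ∩ R) and 16 ∈ (P ∪ (R △ Q)ᶜ), so 16 ∉ (P ∩ R) △ (P ∪ (R △ Q)ᶜ)
16 ∈ (P ∪ ((S △ R) △ Q)) and 16 ∉ ((P ∩ R) △ (P ∪ (R △ Q)ᶜ)), so 16 ∈ (P ∪ ((S △ R) △ Q)) ∪ ((P ∩ R) △ (P ∪ (R △ Q)ᶜ))

Yes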